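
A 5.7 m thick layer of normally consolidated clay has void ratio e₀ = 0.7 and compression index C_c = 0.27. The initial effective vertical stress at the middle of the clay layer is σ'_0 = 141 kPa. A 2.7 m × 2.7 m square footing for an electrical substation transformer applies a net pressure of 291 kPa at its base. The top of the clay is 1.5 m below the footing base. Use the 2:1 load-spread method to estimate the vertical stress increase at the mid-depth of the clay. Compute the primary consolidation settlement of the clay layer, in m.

S_c ≈ 0.104 m

Mid-depth of clay below the footing base: z = 1.5 + 5.7/2 = 4.35 m.
Stress increase at mid-clay by the 2:1 spreading method:
Δσ = qBL/((B+z)(L+z)) = 291×2.7×2.7/((2.7+4.35)(2.7+4.35)) = 42.682 kPa
Final effective stress: σ'_f = σ'_0 + Δσ = 141 + 42.682 = 183.68 kPa.
Normally consolidated clay, so the full stress increment lies on the virgin compression line:
S_c = C_c·H/(1+e₀)·log₁₀(σ'_f/σ'_0) = 0.27×5.7/(1+0.7)×log₁₀(183.68/141)
    = 0.90529 × 0.11484 = 0.104 m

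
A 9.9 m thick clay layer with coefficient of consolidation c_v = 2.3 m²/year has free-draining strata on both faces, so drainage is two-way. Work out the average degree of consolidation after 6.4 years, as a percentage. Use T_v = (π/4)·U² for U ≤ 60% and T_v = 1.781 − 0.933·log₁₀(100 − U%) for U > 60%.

U ≈ 81.6 %

Drainage path length: H_d = H/2 = 4.95 m (double drainage).
T_v = c_v·t/H_d² = 2.3×6.4/4.95² = 0.60076.
T_v = 0.60076 corresponds to the U > 60% branch:
U = 1 − 10^((1.781 − T_v)/0.933)/100 = 0.8159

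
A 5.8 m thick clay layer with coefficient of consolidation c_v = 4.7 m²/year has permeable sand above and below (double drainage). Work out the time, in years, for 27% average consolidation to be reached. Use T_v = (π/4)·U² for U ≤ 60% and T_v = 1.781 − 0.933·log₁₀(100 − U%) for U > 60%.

Drainage path length: H_d = H/2 = 2.9 m (double drainage).
U ≤ 60%: T_v = (π/4)·U² = (π/4)×0.27² = 0.057256.
t = T_v·H_d²/c_v = 0.057256×2.9²/4.7 = 0.1025 years.

t ≈ 0.102 years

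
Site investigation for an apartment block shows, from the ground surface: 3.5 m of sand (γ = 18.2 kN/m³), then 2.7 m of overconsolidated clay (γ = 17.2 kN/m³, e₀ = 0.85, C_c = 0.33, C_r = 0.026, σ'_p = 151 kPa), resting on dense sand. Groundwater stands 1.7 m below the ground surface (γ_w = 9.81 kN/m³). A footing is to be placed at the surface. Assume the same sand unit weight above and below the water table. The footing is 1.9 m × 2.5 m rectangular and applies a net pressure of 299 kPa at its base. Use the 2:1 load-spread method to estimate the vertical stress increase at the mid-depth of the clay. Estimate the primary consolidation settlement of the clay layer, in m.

S_c ≈ 0.0068 m

Mid-depth of clay below the ground surface: z = 3.5 + 2.7/2 = 4.85 m.
Total vertical stress at mid-clay: σ_v = 18.2×3.5 + 17.2×1.35 = 86.92 kPa.
Pore pressure: u = 9.81×(4.85 − 1.7) = 30.902 kPa.
Initial effective stress: σ'_0 = σ_v − u = 86.92 − 30.902 = 56.018 kPa.
Stress increase at mid-clay by the 2:1 spreading method:
Δσ = qBL/((B+z)(L+z)) = 299×1.9×2.5/((1.9+4.85)(2.5+4.85)) = 28.627 kPa
Final effective stress: σ'_f = 56.018 + 28.627 = 84.645 kPa.
σ'_f = 84.645 ≤ σ'_p = 151 kPa, so the clay remains overconsolidated and only the recompression index applies:
S_c = C_r·H/(1+e₀)·log₁₀(σ'_f/σ'_0) = 0.026×2.7/1.85×log₁₀(84.645/56.018)
    = 0.037947 × 0.17927 = 0.006803 m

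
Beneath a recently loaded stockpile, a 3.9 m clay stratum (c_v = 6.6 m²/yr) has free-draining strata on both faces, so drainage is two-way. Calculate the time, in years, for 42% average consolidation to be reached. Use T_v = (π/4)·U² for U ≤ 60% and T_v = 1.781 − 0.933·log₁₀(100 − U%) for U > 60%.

Drainage path length: H_d = H/2 = 1.95 m (double drainage).
U ≤ 60%: T_v = (π/4)·U² = (π/4)×0.42² = 0.13854.
t = T_v·H_d²/c_v = 0.13854×1.95²/6.6 = 0.07982 years.

t ≈ 0.0798 years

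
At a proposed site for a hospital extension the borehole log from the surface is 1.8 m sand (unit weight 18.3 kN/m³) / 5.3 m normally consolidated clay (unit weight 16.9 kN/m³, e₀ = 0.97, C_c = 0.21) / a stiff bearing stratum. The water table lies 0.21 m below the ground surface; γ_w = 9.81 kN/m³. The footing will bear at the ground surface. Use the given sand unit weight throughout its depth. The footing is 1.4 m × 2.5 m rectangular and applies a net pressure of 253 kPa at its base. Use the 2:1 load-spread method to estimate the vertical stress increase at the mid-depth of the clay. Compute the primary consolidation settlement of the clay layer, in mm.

S_c ≈ 116 mm

Mid-depth of clay below the ground surface: z = 1.8 + 5.3/2 = 4.45 m.
Total vertical stress at mid-clay: σ_v = 18.3×1.8 + 16.9×2.65 = 77.725 kPa.
Pore pressure: u = 9.81×(4.45 − 0.21) = 41.594 kPa.
Initial effective stress: σ'_0 = σ_v − u = 77.725 − 41.594 = 36.131 kPa.
Stress increase at mid-clay by the 2:1 spreading method:
Δσ = qBL/((B+z)(L+z)) = 253×1.4×2.5/((1.4+4.45)(2.5+4.45)) = 21.779 kPa
Final effective stress: σ'_f = σ'_0 + Δσ = 36.131 + 21.779 = 57.91 kPa.
Normally consolidated clay, so the full stress increment lies on the virgin compression line:
S_c = C_c·H/(1+e₀)·log₁₀(σ'_f/σ'_0) = 0.21×5.3/(1+0.97)×log₁₀(57.91/36.131)
    = 0.56497 × 0.20487 = 0.1157 m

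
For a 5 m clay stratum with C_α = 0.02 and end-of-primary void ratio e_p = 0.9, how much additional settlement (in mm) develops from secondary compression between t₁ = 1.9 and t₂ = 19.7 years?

S_s ≈ 53.5 mm

Secondary compression: S_s = C_α·H/(1+e_p)·log₁₀(t₂/t₁)
S_s = 0.02×5/(1+0.9)×log₁₀(19.7/1.9)
    = 0.05263 × 1.016 = 0.05346 m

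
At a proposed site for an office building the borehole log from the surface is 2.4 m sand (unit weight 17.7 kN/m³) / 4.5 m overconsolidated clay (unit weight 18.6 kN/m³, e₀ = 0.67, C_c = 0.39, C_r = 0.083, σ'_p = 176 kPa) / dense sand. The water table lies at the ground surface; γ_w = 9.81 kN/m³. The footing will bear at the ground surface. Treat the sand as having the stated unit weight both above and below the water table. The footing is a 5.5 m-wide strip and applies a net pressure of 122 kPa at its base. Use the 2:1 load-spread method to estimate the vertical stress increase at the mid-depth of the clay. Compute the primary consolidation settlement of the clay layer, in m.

Mid-depth of clay below the ground surface: z = 2.4 + 4.5/2 = 4.65 m.
Total vertical stress at mid-clay: σ_v = 17.7×2.4 + 18.6×2.25 = 84.33 kPa.
Pore pressure: u = 9.81×(4.65 − 0) = 45.617 kPa.
Initial effective stress: σ'_0 = σ_v − u = 84.33 − 45.617 = 38.713 kPa.
Stress increase at mid-clay by the 2:1 spreading method:
Δσ = qB/(B+z) = 122×5.5/(5.5+4.65) = 66.108 kPa
Final effective stress: σ'_f = 38.713 + 66.108 = 104.82 kPa.
σ'_f = 104.82 ≤ σ'_p = 176 kPa, so the clay remains overconsolidated and only the recompression index applies:
S_c = C_r·H/(1+e₀)·log₁₀(σ'_f/σ'_0) = 0.083×4.5/1.67×log₁₀(104.82/38.713)
    = 0.22365 × 0.43259 = 0.09675 m

S_c ≈ 0.0967 m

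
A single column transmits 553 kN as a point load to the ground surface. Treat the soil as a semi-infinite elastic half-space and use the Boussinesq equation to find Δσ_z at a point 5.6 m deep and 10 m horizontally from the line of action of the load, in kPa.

Boussinesq vertical stress below a point load on an elastic half-space:
Δσ_z = 3P/(2πz²) · [1 + (r/z)²]^(−5/2)
r/z = 10/5.6 = 1.7857; [1+(r/z)²]^(−5/2) = 0.027847.
Δσ_z = 3×553/(2π×5.6²) × 0.027847 = 8.4196 × 0.027847 = 0.2345 kPa

Δσ_z ≈ 0.234 kPa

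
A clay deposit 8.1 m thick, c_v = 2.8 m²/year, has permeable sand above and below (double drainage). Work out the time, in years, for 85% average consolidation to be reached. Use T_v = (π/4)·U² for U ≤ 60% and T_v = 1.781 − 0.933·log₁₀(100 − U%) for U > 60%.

t ≈ 4.01 years

Drainage path length: H_d = H/2 = 4.05 m (double drainage).
U > 60%: T_v = 1.781 − 0.933·log₁₀(100 − 85) = 0.68371.
t = T_v·H_d²/c_v = 0.68371×4.05²/2.8 = 4.005 years.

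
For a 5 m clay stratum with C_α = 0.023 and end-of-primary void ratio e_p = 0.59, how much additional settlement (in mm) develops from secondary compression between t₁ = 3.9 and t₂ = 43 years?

Secondary compression: S_s = C_α·H/(1+e_p)·log₁₀(t₂/t₁)
S_s = 0.023×5/(1+0.59)×log₁₀(43/3.9)
    = 0.07233 × 1.042 = 0.07539 m

S_s ≈ 75.4 mm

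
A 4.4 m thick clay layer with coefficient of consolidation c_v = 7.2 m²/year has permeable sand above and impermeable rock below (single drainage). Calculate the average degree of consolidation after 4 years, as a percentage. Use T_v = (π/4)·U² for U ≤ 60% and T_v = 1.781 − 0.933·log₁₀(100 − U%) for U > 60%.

Drainage path length: H_d = H = 4.4 m (single drainage).
T_v = c_v·t/H_d² = 7.2×4/4.4² = 1.4876.
T_v = 1.4876 corresponds to the U > 60% branch:
U = 1 − 10^((1.781 − T_v)/0.933)/100 = 0.9794

U ≈ 97.9 %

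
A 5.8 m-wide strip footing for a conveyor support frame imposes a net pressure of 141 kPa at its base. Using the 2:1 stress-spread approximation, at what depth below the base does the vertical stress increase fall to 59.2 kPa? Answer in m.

z ≈ 8.01 m

2:1 spreading — at depth z the loaded area has grown by z in each plan dimension:
qB/(B+z) = Δσ_z ⇒ z = qB/Δσ_z − B = 141×5.8/59.2 − 5.8 = 8.014 m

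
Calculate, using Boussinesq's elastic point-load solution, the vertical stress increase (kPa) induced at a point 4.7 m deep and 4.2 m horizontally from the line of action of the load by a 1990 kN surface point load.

Δσ_z ≈ 9.91 kPa

Boussinesq vertical stress below a point load on an elastic half-space:
Δσ_z = 3P/(2πz²) · [1 + (r/z)²]^(−5/2)
r/z = 4.2/4.7 = 0.89362; [1+(r/z)²]^(−5/2) = 0.23051.
Δσ_z = 3×1990/(2π×4.7²) × 0.23051 = 43.013 × 0.23051 = 9.915 kPa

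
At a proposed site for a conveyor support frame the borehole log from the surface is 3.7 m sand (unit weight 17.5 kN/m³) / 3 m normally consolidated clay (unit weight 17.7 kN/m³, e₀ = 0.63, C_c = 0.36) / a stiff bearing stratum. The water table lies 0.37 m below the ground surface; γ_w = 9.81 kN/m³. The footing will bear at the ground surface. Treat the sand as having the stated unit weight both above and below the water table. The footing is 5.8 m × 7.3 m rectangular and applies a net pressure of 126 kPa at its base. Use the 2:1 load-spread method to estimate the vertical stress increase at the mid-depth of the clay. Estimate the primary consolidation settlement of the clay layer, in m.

S_c ≈ 0.182 m

Mid-depth of clay below the ground surface: z = 3.7 + 3/2 = 5.2 m.
Total vertical stress at mid-clay: σ_v = 17.5×3.7 + 17.7×1.5 = 91.3 kPa.
Pore pressure: u = 9.81×(5.2 − 0.37) = 47.382 kPa.
Initial effective stress: σ'_0 = σ_v − u = 91.3 − 47.382 = 43.918 kPa.
Stress increase at mid-clay by the 2:1 spreading method:
Δσ = qBL/((B+z)(L+z)) = 126×5.8×7.3/((5.8+5.2)(7.3+5.2)) = 38.799 kPa
Final effective stress: σ'_f = σ'_0 + Δσ = 43.918 + 38.799 = 82.717 kPa.
Normally consolidated clay, so the full stress increment lies on the virgin compression line:
S_c = C_c·H/(1+e₀)·log₁₀(σ'_f/σ'_0) = 0.36×3/(1+0.63)×log₁₀(82.717/43.918)
    = 0.66258 × 0.27495 = 0.1822 m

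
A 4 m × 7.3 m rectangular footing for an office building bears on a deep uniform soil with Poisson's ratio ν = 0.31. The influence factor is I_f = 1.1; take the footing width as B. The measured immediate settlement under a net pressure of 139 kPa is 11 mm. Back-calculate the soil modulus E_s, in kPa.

S_e = q·B·(1−ν²)/E_s · I_f  ⇒  E_s = q·B·(1−ν²)·I_f / S_e.
E_s = 139 × 4 × 0.9039 × 1.1 / 0.011 = 50260 kPa

E_s ≈ 50300 kPa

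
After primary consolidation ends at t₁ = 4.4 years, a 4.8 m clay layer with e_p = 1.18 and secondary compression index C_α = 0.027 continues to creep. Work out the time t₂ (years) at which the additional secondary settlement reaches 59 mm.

S_s = C_α·H/(1+e_p)·log₁₀(t₂/t₁) ⇒ log₁₀(t₂/t₁) = S_s·(1+e_p)/(C_α·H).
log₁₀(t₂/t₁) = 0.059 × (1+1.18) / (0.027×4.8) = 0.9924
t₂ = t₁ × 10^0.9924 = 4.4 × 9.827 = 43.24 years

t₂ ≈ 43.2 years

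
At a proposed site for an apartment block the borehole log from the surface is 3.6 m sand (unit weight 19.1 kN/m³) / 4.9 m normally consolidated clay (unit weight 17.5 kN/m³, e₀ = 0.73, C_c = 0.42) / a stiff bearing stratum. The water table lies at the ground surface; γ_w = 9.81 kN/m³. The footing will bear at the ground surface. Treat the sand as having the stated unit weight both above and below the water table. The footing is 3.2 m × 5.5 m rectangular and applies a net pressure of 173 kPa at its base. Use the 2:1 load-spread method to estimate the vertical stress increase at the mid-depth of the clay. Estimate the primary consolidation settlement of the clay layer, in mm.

S_c ≈ 225 mm

Mid-depth of clay below the ground surface: z = 3.6 + 4.9/2 = 6.05 m.
Total vertical stress at mid-clay: σ_v = 19.1×3.6 + 17.5×2.45 = 111.64 kPa.
Pore pressure: u = 9.81×(6.05 − 0) = 59.351 kPa.
Initial effective stress: σ'_0 = σ_v − u = 111.64 − 59.351 = 52.289 kPa.
Stress increase at mid-clay by the 2:1 spreading method:
Δσ = qBL/((B+z)(L+z)) = 173×3.2×5.5/((3.2+6.05)(5.5+6.05)) = 28.499 kPa
Final effective stress: σ'_f = σ'_0 + Δσ = 52.289 + 28.499 = 80.788 kPa.
Normally consolidated clay, so the full stress increment lies on the virgin compression line:
S_c = C_c·H/(1+e₀)·log₁₀(σ'_f/σ'_0) = 0.42×4.9/(1+0.73)×log₁₀(80.788/52.289)
    = 1.1896 × 0.18894 = 0.2248 m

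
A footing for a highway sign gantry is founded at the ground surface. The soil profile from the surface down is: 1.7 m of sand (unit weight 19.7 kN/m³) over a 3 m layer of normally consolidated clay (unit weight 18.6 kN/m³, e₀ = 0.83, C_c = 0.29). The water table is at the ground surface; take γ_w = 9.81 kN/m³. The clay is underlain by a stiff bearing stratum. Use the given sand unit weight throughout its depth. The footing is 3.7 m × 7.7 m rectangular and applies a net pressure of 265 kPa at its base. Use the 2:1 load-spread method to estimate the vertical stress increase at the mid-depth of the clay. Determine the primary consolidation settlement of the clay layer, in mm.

Mid-depth of clay below the ground surface: z = 1.7 + 3/2 = 3.2 m.
Total vertical stress at mid-clay: σ_v = 19.7×1.7 + 18.6×1.5 = 61.39 kPa.
Pore pressure: u = 9.81×(3.2 − 0) = 31.392 kPa.
Initial effective stress: σ'_0 = σ_v − u = 61.39 − 31.392 = 29.998 kPa.
Stress increase at mid-clay by the 2:1 spreading method:
Δσ = qBL/((B+z)(L+z)) = 265×3.7×7.7/((3.7+3.2)(7.7+3.2)) = 100.38 kPa
Final effective stress: σ'_f = σ'_0 + Δσ = 29.998 + 100.38 = 130.38 kPa.
Normally consolidated clay, so the full stress increment lies on the virgin compression line:
S_c = C_c·H/(1+e₀)·log₁₀(σ'_f/σ'_0) = 0.29×3/(1+0.83)×log₁₀(130.38/29.998)
    = 0.47541 × 0.63812 = 0.3034 m

S_c ≈ 303 mm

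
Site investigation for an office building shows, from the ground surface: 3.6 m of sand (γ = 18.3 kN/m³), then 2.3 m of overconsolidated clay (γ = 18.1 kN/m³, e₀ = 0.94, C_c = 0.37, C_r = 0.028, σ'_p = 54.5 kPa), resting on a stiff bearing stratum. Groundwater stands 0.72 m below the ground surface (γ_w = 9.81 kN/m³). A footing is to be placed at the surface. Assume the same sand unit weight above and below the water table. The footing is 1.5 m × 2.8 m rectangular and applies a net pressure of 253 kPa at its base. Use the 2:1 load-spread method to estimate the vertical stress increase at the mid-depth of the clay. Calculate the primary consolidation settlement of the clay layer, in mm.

Mid-depth of clay below the ground surface: z = 3.6 + 2.3/2 = 4.75 m.
Total vertical stress at mid-clay: σ_v = 18.3×3.6 + 18.1×1.15 = 86.695 kPa.
Pore pressure: u = 9.81×(4.75 − 0.72) = 39.534 kPa.
Initial effective stress: σ'_0 = σ_v − u = 86.695 − 39.534 = 47.161 kPa.
Stress increase at mid-clay by the 2:1 spreading method:
Δσ = qBL/((B+z)(L+z)) = 253×1.5×2.8/((1.5+4.75)(2.8+4.75)) = 22.519 kPa
Final effective stress: σ'_f = 47.161 + 22.519 = 69.68 kPa.
σ'_f = 69.68 > σ'_p = 54.5 kPa, so the stress path crosses the preconsolidation pressure — recompression up to σ'_p, then virgin compression beyond:
S_c = H/(1+e₀)·[C_r·log₁₀(σ'_p/σ'_0) + C_c·log₁₀(σ'_f/σ'_p)]
    = 2.3/1.94 × [0.028×log₁₀(54.5/47.161) + 0.37×log₁₀(69.68/54.5)]
    = 1.1856 × [0.0017588 + 0.039483] = 0.0489 m

S_c ≈ 48.9 mm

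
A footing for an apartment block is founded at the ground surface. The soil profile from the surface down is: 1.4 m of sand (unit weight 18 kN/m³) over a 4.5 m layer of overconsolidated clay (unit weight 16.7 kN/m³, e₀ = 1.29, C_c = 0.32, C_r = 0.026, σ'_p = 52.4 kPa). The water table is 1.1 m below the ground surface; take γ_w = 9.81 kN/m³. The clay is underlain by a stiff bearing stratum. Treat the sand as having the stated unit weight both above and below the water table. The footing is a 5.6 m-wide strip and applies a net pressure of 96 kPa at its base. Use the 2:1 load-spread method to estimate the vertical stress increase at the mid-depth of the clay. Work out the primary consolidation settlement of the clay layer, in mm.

S_c ≈ 172 mm

Mid-depth of clay below the ground surface: z = 1.4 + 4.5/2 = 3.65 m.
Total vertical stress at mid-clay: σ_v = 18×1.4 + 16.7×2.25 = 62.775 kPa.
Pore pressure: u = 9.81×(3.65 − 1.1) = 25.015 kPa.
Initial effective stress: σ'_0 = σ_v − u = 62.775 − 25.015 = 37.76 kPa.
Stress increase at mid-clay by the 2:1 spreading method:
Δσ = qB/(B+z) = 96×5.6/(5.6+3.65) = 58.119 kPa
Final effective stress: σ'_f = 37.76 + 58.119 = 95.879 kPa.
σ'_f = 95.879 > σ'_p = 52.4 kPa, so the stress path crosses the preconsolidation pressure — recompression up to σ'_p, then virgin compression beyond:
S_c = H/(1+e₀)·[C_r·log₁₀(σ'_p/σ'_0) + C_c·log₁₀(σ'_f/σ'_p)]
    = 4.5/2.29 × [0.026×log₁₀(52.4/37.76) + 0.32×log₁₀(95.879/52.4)]
    = 1.9651 × [0.0036998 + 0.083966] = 0.1723 m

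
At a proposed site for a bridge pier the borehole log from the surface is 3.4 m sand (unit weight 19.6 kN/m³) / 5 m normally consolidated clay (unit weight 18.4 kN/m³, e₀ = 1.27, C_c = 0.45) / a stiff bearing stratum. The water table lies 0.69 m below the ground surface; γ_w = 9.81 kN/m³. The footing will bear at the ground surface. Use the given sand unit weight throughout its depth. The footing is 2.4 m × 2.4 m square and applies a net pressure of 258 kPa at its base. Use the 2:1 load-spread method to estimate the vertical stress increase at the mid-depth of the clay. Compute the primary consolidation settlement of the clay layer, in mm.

S_c ≈ 129 mm

Mid-depth of clay below the ground surface: z = 3.4 + 5/2 = 5.9 m.
Total vertical stress at mid-clay: σ_v = 19.6×3.4 + 18.4×2.5 = 112.64 kPa.
Pore pressure: u = 9.81×(5.9 − 0.69) = 51.11 kPa.
Initial effective stress: σ'_0 = σ_v − u = 112.64 − 51.11 = 61.53 kPa.
Stress increase at mid-clay by the 2:1 spreading method:
Δσ = qBL/((B+z)(L+z)) = 258×2.4×2.4/((2.4+5.9)(2.4+5.9)) = 21.572 kPa
Final effective stress: σ'_f = σ'_0 + Δσ = 61.53 + 21.572 = 83.102 kPa.
Normally consolidated clay, so the full stress increment lies on the virgin compression line:
S_c = C_c·H/(1+e₀)·log₁₀(σ'_f/σ'_0) = 0.45×5/(1+1.27)×log₁₀(83.102/61.53)
    = 0.99119 × 0.13052 = 0.1294 m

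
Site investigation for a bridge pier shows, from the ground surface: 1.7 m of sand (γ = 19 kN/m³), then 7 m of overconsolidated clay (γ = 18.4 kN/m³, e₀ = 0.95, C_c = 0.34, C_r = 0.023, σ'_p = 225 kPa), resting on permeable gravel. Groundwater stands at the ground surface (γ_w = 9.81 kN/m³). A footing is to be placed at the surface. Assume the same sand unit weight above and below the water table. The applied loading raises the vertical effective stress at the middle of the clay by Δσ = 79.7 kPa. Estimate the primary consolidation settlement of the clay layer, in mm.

Mid-depth of clay below the ground surface: z = 1.7 + 7/2 = 5.2 m.
Total vertical stress at mid-clay: σ_v = 19×1.7 + 18.4×3.5 = 96.7 kPa.
Pore pressure: u = 9.81×(5.2 − 0) = 51.012 kPa.
Initial effective stress: σ'_0 = σ_v − u = 96.7 − 51.012 = 45.688 kPa.
Final effective stress: σ'_f = 45.688 + 79.7 = 125.39 kPa.
σ'_f = 125.39 ≤ σ'_p = 225 kPa, so the clay remains overconsolidated and only the recompression index applies:
S_c = C_r·H/(1+e₀)·log₁₀(σ'_f/σ'_0) = 0.023×7/1.95×log₁₀(125.39/45.688)
    = 0.082563 × 0.43846 = 0.0362 m

S_c ≈ 36.2 mm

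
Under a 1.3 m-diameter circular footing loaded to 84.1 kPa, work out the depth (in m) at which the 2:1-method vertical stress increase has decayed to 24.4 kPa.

z ≈ 1.11 m

2:1 spreading — at depth z the loaded area has grown by z in each plan dimension:
qD²/(D+z)² = Δσ_z ⇒ z = D(√(q/Δσ_z) − 1) = 1.3×(√(84.1/24.4) − 1) = 1.113 m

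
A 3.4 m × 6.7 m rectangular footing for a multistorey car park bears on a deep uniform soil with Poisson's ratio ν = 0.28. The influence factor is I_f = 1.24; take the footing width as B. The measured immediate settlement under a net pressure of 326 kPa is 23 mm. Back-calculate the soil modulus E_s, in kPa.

S_e = q·B·(1−ν²)/E_s · I_f  ⇒  E_s = q·B·(1−ν²)·I_f / S_e.
E_s = 326 × 3.4 × 0.9216 × 1.24 / 0.023 = 55070 kPa

E_s ≈ 55100 kPa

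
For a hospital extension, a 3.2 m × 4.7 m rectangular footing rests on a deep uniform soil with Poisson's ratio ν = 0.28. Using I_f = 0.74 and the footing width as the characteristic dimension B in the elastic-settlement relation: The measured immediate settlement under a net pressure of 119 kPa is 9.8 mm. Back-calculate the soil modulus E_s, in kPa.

E_s ≈ 26500 kPa

S_e = q·B·(1−ν²)/E_s · I_f  ⇒  E_s = q·B·(1−ν²)·I_f / S_e.
E_s = 119 × 3.2 × 0.9216 × 0.74 / 0.0098 = 26500 kPa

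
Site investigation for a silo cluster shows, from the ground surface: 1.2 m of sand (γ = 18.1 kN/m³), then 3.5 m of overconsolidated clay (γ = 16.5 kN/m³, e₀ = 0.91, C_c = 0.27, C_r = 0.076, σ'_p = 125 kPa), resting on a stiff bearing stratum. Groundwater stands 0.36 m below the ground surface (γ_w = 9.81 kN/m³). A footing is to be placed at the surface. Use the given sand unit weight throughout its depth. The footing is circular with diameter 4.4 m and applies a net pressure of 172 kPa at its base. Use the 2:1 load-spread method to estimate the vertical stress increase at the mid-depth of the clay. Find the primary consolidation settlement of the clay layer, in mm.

S_c ≈ 74.9 mm

Mid-depth of clay below the ground surface: z = 1.2 + 3.5/2 = 2.95 m.
Total vertical stress at mid-clay: σ_v = 18.1×1.2 + 16.5×1.75 = 50.595 kPa.
Pore pressure: u = 9.81×(2.95 − 0.36) = 25.408 kPa.
Initial effective stress: σ'_0 = σ_v − u = 50.595 − 25.408 = 25.187 kPa.
Stress increase at mid-clay by the 2:1 spreading method:
Δσ ≈ qD²/(D+z)² = 172×4.4²/(4.4+2.95)² = 61.64 kPa
Final effective stress: σ'_f = 25.187 + 61.64 = 86.827 kPa.
σ'_f = 86.827 ≤ σ'_p = 125 kPa, so the clay remains overconsolidated and only the recompression index applies:
S_c = C_r·H/(1+e₀)·log₁₀(σ'_f/σ'_0) = 0.076×3.5/1.91×log₁₀(86.827/25.187)
    = 0.13927 × 0.53748 = 0.07485 m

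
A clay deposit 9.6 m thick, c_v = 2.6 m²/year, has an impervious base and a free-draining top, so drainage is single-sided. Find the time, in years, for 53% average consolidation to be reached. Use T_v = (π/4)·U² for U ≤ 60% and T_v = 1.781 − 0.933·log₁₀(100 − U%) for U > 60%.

Drainage path length: H_d = H = 9.6 m (single drainage).
U ≤ 60%: T_v = (π/4)·U² = (π/4)×0.53² = 0.22062.
t = T_v·H_d²/c_v = 0.22062×9.6²/2.6 = 7.82 years.

t ≈ 7.82 years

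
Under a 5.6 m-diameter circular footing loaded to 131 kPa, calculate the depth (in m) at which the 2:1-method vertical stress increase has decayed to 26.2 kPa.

z ≈ 6.92 m

2:1 spreading — at depth z the loaded area has grown by z in each plan dimension:
qD²/(D+z)² = Δσ_z ⇒ z = D(√(q/Δσ_z) − 1) = 5.6×(√(131/26.2) − 1) = 6.922 m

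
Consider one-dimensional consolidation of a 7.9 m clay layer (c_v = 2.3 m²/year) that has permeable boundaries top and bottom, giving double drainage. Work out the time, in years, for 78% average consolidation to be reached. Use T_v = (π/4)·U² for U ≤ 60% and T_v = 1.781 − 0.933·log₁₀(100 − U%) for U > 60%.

Drainage path length: H_d = H/2 = 3.95 m (double drainage).
U > 60%: T_v = 1.781 − 0.933·log₁₀(100 − 78) = 0.52852.
t = T_v·H_d²/c_v = 0.52852×3.95²/2.3 = 3.585 years.

t ≈ 3.59 years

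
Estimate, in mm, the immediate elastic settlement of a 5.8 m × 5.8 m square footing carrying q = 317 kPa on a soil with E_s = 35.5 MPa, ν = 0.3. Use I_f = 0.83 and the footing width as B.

Immediate (elastic) settlement: S_e = q·B·(1−ν²)/E_s · I_f.
E_s = 35.5 MPa = 35500 kPa.
S_e = 317 × 5.8 × (1 − 0.3²) / 35500 × 0.83
    = 317 × 5.8 × 0.91 / 35500 × 0.83
    = 0.03912 m = 39.12 mm

S_e ≈ 39.1 mm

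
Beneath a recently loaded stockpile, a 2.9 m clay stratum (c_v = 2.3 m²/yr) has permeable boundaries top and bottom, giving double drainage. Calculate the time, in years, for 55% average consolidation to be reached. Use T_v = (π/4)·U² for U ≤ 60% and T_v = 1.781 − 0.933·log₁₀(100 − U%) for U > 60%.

Drainage path length: H_d = H/2 = 1.45 m (double drainage).
U ≤ 60%: T_v = (π/4)·U² = (π/4)×0.55² = 0.23758.
t = T_v·H_d²/c_v = 0.23758×1.45²/2.3 = 0.2172 years.

t ≈ 0.217 years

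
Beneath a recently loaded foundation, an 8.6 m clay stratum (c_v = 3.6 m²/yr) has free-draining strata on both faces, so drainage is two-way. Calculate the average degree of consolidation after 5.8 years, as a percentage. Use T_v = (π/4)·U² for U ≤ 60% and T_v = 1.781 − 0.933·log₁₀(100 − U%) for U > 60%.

Drainage path length: H_d = H/2 = 4.3 m (double drainage).
T_v = c_v·t/H_d² = 3.6×5.8/4.3² = 1.1293.
T_v = 1.1293 corresponds to the U > 60% branch:
U = 1 − 10^((1.781 − T_v)/0.933)/100 = 0.9501

U ≈ 95 %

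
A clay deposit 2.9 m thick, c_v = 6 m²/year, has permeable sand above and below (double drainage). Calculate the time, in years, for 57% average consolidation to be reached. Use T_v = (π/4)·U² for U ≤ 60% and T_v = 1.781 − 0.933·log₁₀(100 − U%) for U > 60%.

t ≈ 0.0894 years

Drainage path length: H_d = H/2 = 1.45 m (double drainage).
U ≤ 60%: T_v = (π/4)·U² = (π/4)×0.57² = 0.25518.
t = T_v·H_d²/c_v = 0.25518×1.45²/6 = 0.08942 years.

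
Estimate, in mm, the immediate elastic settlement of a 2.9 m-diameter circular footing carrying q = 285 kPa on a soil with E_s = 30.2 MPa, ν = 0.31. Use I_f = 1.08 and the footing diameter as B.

Immediate (elastic) settlement: S_e = q·B·(1−ν²)/E_s · I_f.
E_s = 30.2 MPa = 30200 kPa.
S_e = 285 × 2.9 × (1 − 0.31²) / 30200 × 1.08
    = 285 × 2.9 × 0.9039 / 30200 × 1.08
    = 0.02672 m = 26.72 mm

S_e ≈ 26.7 mm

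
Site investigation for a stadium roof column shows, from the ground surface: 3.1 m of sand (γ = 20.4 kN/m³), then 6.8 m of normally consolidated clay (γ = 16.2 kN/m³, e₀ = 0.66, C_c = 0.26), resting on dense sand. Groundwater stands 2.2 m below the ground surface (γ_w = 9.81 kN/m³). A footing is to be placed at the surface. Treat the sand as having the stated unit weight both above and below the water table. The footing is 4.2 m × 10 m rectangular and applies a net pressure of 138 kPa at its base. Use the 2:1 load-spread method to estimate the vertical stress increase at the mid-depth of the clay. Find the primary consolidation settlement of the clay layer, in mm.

Mid-depth of clay below the ground surface: z = 3.1 + 6.8/2 = 6.5 m.
Total vertical stress at mid-clay: σ_v = 20.4×3.1 + 16.2×3.4 = 118.32 kPa.
Pore pressure: u = 9.81×(6.5 − 2.2) = 42.183 kPa.
Initial effective stress: σ'_0 = σ_v − u = 118.32 − 42.183 = 76.137 kPa.
Stress increase at mid-clay by the 2:1 spreading method:
Δσ = qBL/((B+z)(L+z)) = 138×4.2×10/((4.2+6.5)(10+6.5)) = 32.829 kPa
Final effective stress: σ'_f = σ'_0 + Δσ = 76.137 + 32.829 = 108.97 kPa.
Normally consolidated clay, so the full stress increment lies on the virgin compression line:
S_c = C_c·H/(1+e₀)·log₁₀(σ'_f/σ'_0) = 0.26×6.8/(1+0.66)×log₁₀(108.97/76.137)
    = 1.0651 × 0.15571 = 0.1658 m

S_c ≈ 166 mm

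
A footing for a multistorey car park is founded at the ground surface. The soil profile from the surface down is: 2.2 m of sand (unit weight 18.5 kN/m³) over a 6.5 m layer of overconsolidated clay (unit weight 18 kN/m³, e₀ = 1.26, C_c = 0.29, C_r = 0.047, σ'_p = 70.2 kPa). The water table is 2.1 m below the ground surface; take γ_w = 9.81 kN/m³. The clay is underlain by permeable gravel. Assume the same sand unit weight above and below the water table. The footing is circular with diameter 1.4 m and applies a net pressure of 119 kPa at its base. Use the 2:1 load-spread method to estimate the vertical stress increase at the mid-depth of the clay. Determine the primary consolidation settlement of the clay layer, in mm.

Mid-depth of clay below the ground surface: z = 2.2 + 6.5/2 = 5.45 m.
Total vertical stress at mid-clay: σ_v = 18.5×2.2 + 18×3.25 = 99.2 kPa.
Pore pressure: u = 9.81×(5.45 − 2.1) = 32.864 kPa.
Initial effective stress: σ'_0 = σ_v − u = 99.2 − 32.864 = 66.336 kPa.
Stress increase at mid-clay by the 2:1 spreading method:
Δσ ≈ qD²/(D+z)² = 119×1.4²/(1.4+5.45)² = 4.9707 kPa
Final effective stress: σ'_f = 66.336 + 4.9707 = 71.307 kPa.
σ'_f = 71.307 > σ'_p = 70.2 kPa, so the stress path crosses the preconsolidation pressure — recompression up to σ'_p, then virgin compression beyond:
S_c = H/(1+e₀)·[C_r·log₁₀(σ'_p/σ'_0) + C_c·log₁₀(σ'_f/σ'_p)]
    = 6.5/2.26 × [0.047×log₁₀(70.2/66.336) + 0.29×log₁₀(71.307/70.2)]
    = 2.8761 × [0.0011556 + 0.0019706] = 0.008991 m

S_c ≈ 8.99 mm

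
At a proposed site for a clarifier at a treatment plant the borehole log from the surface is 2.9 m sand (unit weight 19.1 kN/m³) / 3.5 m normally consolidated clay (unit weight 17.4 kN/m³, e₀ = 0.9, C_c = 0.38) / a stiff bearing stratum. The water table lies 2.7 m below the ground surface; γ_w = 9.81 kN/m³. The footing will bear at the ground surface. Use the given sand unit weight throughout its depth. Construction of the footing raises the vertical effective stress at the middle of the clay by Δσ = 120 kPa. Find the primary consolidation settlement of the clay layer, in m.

S_c ≈ 0.313 m

Mid-depth of clay below the ground surface: z = 2.9 + 3.5/2 = 4.65 m.
Total vertical stress at mid-clay: σ_v = 19.1×2.9 + 17.4×1.75 = 85.84 kPa.
Pore pressure: u = 9.81×(4.65 − 2.7) = 19.13 kPa.
Initial effective stress: σ'_0 = σ_v − u = 85.84 − 19.13 = 66.71 kPa.
Final effective stress: σ'_f = σ'_0 + Δσ = 66.71 + 120 = 186.71 kPa.
Normally consolidated clay, so the full stress increment lies on the virgin compression line:
S_c = C_c·H/(1+e₀)·log₁₀(σ'_f/σ'_0) = 0.38×3.5/(1+0.9)×log₁₀(186.71/66.71)
    = 0.7 × 0.44698 = 0.3129 m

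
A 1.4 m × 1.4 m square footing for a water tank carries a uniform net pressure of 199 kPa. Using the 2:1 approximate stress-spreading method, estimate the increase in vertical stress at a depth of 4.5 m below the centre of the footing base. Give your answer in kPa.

By the 2:1 method the load spreads at 1 horizontal : 2 vertical, so at depth z the loaded area has grown by z in each plan dimension:
Δσ = qBL/((B+z)(L+z)) = 199×1.4×1.4/((1.4+4.5)(1.4+4.5)) = 11.205 kPa

Δσ_z ≈ 11.2 kPa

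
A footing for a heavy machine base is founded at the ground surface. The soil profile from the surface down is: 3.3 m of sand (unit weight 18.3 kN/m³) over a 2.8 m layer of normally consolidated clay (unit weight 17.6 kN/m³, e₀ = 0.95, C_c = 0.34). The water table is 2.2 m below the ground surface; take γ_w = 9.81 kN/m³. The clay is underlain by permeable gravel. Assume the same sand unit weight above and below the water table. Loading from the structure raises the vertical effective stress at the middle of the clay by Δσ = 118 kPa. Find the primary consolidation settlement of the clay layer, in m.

Mid-depth of clay below the ground surface: z = 3.3 + 2.8/2 = 4.7 m.
Total vertical stress at mid-clay: σ_v = 18.3×3.3 + 17.6×1.4 = 85.03 kPa.
Pore pressure: u = 9.81×(4.7 − 2.2) = 24.525 kPa.
Initial effective stress: σ'_0 = σ_v − u = 85.03 − 24.525 = 60.505 kPa.
Final effective stress: σ'_f = σ'_0 + Δσ = 60.505 + 118 = 178.5 kPa.
Normally consolidated clay, so the full stress increment lies on the virgin compression line:
S_c = C_c·H/(1+e₀)·log₁₀(σ'_f/σ'_0) = 0.34×2.8/(1+0.95)×log₁₀(178.5/60.505)
    = 0.48821 × 0.46985 = 0.2294 m

S_c ≈ 0.229 m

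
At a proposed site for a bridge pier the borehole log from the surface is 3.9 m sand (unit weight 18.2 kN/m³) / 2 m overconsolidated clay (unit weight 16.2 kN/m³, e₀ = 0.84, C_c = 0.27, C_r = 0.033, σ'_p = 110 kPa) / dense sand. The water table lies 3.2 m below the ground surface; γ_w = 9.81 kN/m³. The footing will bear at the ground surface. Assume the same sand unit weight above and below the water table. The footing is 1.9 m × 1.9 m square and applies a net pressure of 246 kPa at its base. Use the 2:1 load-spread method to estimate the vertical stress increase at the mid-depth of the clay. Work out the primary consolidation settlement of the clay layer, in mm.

S_c ≈ 3.75 mm

Mid-depth of clay below the ground surface: z = 3.9 + 2/2 = 4.9 m.
Total vertical stress at mid-clay: σ_v = 18.2×3.9 + 16.2×1 = 87.18 kPa.
Pore pressure: u = 9.81×(4.9 − 3.2) = 16.677 kPa.
Initial effective stress: σ'_0 = σ_v − u = 87.18 − 16.677 = 70.503 kPa.
Stress increase at mid-clay by the 2:1 spreading method:
Δσ = qBL/((B+z)(L+z)) = 246×1.9×1.9/((1.9+4.9)(1.9+4.9)) = 19.205 kPa
Final effective stress: σ'_f = 70.503 + 19.205 = 89.708 kPa.
σ'_f = 89.708 ≤ σ'_p = 110 kPa, so the clay remains overconsolidated and only the recompression index applies:
S_c = C_r·H/(1+e₀)·log₁₀(σ'_f/σ'_0) = 0.033×2/1.84×log₁₀(89.708/70.503)
    = 0.035871 × 0.10462 = 0.003753 m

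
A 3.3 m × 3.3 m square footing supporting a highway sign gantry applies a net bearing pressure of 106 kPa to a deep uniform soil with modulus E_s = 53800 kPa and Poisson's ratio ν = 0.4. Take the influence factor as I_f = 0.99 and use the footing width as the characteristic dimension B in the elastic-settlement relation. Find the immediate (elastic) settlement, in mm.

Immediate (elastic) settlement: S_e = q·B·(1−ν²)/E_s · I_f.
S_e = 106 × 3.3 × (1 − 0.4²) / 53800 × 0.99
    = 106 × 3.3 × 0.84 / 53800 × 0.99
    = 0.005407 m = 5.407 mm

S_e ≈ 5.41 mm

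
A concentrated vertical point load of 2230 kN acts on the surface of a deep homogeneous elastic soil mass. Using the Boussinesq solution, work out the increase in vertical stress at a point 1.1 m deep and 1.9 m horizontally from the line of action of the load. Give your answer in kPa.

Δσ_z ≈ 27.8 kPa

Boussinesq vertical stress below a point load on an elastic half-space:
Δσ_z = 3P/(2πz²) · [1 + (r/z)²]^(−5/2)
r/z = 1.9/1.1 = 1.7273; [1+(r/z)²]^(−5/2) = 0.031575.
Δσ_z = 3×2230/(2π×1.1²) × 0.031575 = 879.96 × 0.031575 = 27.78 kPa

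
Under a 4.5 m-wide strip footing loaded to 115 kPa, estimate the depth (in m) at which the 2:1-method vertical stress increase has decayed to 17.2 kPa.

z ≈ 25.6 m

2:1 spreading — at depth z the loaded area has grown by z in each plan dimension:
qB/(B+z) = Δσ_z ⇒ z = qB/Δσ_z − B = 115×4.5/17.2 − 4.5 = 25.59 m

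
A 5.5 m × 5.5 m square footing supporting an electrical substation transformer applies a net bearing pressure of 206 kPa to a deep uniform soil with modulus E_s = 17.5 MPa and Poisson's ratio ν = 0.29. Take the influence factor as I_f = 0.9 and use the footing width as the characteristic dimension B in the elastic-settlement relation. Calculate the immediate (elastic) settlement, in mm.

Immediate (elastic) settlement: S_e = q·B·(1−ν²)/E_s · I_f.
E_s = 17.5 MPa = 17500 kPa.
S_e = 206 × 5.5 × (1 − 0.29²) / 17500 × 0.9
    = 206 × 5.5 × 0.9159 / 17500 × 0.9
    = 0.05337 m = 53.37 mm

S_e ≈ 53.4 mm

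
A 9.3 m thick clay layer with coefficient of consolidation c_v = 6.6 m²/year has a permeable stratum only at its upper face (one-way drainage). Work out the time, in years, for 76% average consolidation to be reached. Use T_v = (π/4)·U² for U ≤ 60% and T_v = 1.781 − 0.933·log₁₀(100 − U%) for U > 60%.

t ≈ 6.46 years

Drainage path length: H_d = H = 9.3 m (single drainage).
U > 60%: T_v = 1.781 − 0.933·log₁₀(100 − 76) = 0.49326.
t = T_v·H_d²/c_v = 0.49326×9.3²/6.6 = 6.464 years.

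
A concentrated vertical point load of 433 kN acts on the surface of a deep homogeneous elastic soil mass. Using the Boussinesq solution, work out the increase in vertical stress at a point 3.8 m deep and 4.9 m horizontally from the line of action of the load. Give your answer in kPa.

Δσ_z ≈ 1.24 kPa

Boussinesq vertical stress below a point load on an elastic half-space:
Δσ_z = 3P/(2πz²) · [1 + (r/z)²]^(−5/2)
r/z = 4.9/3.8 = 1.2895; [1+(r/z)²]^(−5/2) = 0.086433.
Δσ_z = 3×433/(2π×3.8²) × 0.086433 = 14.317 × 0.086433 = 1.237 kPa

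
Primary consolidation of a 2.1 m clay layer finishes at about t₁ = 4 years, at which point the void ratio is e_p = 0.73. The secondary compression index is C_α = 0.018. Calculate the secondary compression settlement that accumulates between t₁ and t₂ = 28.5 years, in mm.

S_s ≈ 18.6 mm

Secondary compression: S_s = C_α·H/(1+e_p)·log₁₀(t₂/t₁)
S_s = 0.018×2.1/(1+0.73)×log₁₀(28.5/4)
    = 0.02185 × 0.8528 = 0.01863 m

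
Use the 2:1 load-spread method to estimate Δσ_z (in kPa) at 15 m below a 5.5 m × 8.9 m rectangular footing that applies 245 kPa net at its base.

Δσ_z ≈ 24.5 kPa

By the 2:1 method the load spreads at 1 horizontal : 2 vertical, so at depth z the loaded area has grown by z in each plan dimension:
Δσ = qBL/((B+z)(L+z)) = 245×5.5×8.9/((5.5+15)(8.9+15)) = 24.477 kPa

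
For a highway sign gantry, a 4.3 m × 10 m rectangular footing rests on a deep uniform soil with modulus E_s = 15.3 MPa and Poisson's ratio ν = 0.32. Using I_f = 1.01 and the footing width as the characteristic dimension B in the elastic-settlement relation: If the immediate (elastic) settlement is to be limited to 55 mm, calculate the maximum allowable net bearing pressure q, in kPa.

E_s = 15.3 MPa = 15300 kPa.
S_e = q·B·(1−ν²)/E_s · I_f  ⇒  q = S_e·E_s / (B·(1−ν²)·I_f).
q = 0.055 × 15300 / (4.3 × 0.8976 × 1.01) = 215.9 kPa

q ≈ 216 kPa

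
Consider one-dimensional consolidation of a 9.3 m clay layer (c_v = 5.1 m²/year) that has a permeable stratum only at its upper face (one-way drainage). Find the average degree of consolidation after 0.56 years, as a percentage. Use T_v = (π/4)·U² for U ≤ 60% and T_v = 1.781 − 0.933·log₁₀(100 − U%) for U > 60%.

Drainage path length: H_d = H = 9.3 m (single drainage).
T_v = c_v·t/H_d² = 5.1×0.56/9.3² = 0.033021.
T_v = 0.033021 corresponds to the U ≤ 60% branch:
U = √(4T_v/π) = 0.205

U ≈ 20.5 %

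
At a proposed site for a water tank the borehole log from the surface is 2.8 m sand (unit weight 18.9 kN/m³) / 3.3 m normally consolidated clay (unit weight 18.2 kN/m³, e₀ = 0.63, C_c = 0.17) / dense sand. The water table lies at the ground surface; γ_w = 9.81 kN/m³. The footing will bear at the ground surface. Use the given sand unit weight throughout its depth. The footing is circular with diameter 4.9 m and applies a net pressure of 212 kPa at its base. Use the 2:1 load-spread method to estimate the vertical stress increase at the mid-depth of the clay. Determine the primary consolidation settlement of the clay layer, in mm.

Mid-depth of clay below the ground surface: z = 2.8 + 3.3/2 = 4.45 m.
Total vertical stress at mid-clay: σ_v = 18.9×2.8 + 18.2×1.65 = 82.95 kPa.
Pore pressure: u = 9.81×(4.45 − 0) = 43.655 kPa.
Initial effective stress: σ'_0 = σ_v − u = 82.95 − 43.655 = 39.295 kPa.
Stress increase at mid-clay by the 2:1 spreading method:
Δσ ≈ qD²/(D+z)² = 212×4.9²/(4.9+4.45)² = 58.224 kPa
Final effective stress: σ'_f = σ'_0 + Δσ = 39.295 + 58.224 = 97.519 kPa.
Normally consolidated clay, so the full stress increment lies on the virgin compression line:
S_c = C_c·H/(1+e₀)·log₁₀(σ'_f/σ'_0) = 0.17×3.3/(1+0.63)×log₁₀(97.519/39.295)
    = 0.34417 × 0.39475 = 0.1359 m

S_c ≈ 136 mm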